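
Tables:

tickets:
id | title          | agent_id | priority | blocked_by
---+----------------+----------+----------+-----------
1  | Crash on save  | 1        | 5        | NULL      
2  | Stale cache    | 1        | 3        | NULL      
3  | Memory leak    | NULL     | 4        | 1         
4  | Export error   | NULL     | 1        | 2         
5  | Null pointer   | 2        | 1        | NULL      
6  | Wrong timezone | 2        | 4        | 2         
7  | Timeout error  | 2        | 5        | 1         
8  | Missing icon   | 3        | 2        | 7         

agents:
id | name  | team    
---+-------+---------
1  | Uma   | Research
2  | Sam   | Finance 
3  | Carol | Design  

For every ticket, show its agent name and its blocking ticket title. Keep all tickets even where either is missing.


Two LEFT JOINs from the same base table tickets: one to agents via agent_id, one to tickets itself via blocked_by. Both are LEFT so every ticket is preserved.
Match against agents:
  - ticket 1 (Crash on save): agent_id=1 -> matches Uma
  - ticket 2 (Stale cache): agent_id=1 -> matches Uma
  - ticket 3 (Memory leak): agent_id=NULL, no match -> kept with NULL
  - ticket 4 (Export error): agent_id=NULL, no match -> kept with NULL
  - ticket 5 (Null pointer): agent_id=2 -> matches Sam
  - ticket 6 (Wrong timezone): agent_id=2 -> matches Sam
  - ticket 7 (Timeout error): agent_id=2 -> matches Sam
  - ticket 8 (Missing icon): agent_id=3 -> matches Carol
Match against tickets (self):
  - ticket 1 (Crash on save): blocked_by=NULL -> NULL
  - ticket 2 (Stale cache): blocked_by=NULL -> NULL
  - ticket 3 (Memory leak): blocked_by=1 -> Crash on save
  - ticket 4 (Export error): blocked_by=2 -> Stale cache
  - ticket 5 (Null pointer): blocked_by=NULL -> NULL
  - ticket 6 (Wrong timezone): blocked_by=2 -> Stale cache
  - ticket 7 (Timeout error): blocked_by=1 -> Crash on save
  - ticket 8 (Missing icon): blocked_by=7 -> Timeout error

SQL:
SELECT a.title, b.name AS agent, c.title AS blocked_by
FROM tickets a
LEFT JOIN agents b ON a.agent_id = b.id
LEFT JOIN tickets c ON a.blocked_by = c.id

Result:
title          | agent | blocked_by   
---------------+-------+--------------
Crash on save  | Uma   | NULL         
Stale cache    | Uma   | NULL         
Memory leak    | NULL  | Crash on save
Export error   | NULL  | Stale cache  
Null pointer   | Sam   | NULL         
Wrong timezone | Sam   | Stale cache  
Timeout error  | Sam   | Crash on save
Missing icon   | Carol | Timeout error


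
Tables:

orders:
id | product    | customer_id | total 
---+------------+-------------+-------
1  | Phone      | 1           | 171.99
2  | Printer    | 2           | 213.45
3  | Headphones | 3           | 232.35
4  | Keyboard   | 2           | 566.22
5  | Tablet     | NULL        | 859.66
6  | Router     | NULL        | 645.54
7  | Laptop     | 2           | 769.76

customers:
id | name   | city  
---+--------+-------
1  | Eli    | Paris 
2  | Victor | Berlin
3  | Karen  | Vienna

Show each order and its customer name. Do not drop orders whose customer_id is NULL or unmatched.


LEFT JOIN keeps every row from orders (the left table); where customer_id has no match in customers, the customer columns become NULL. Walk through each order:
  - order 1 (Phone): customer_id=1 -> matches Eli
  - order 2 (Printer): customer_id=2 -> matches Victor
  - order 3 (Headphones): customer_id=3 -> matches Karen
  - order 4 (Keyboard): customer_id=2 -> matches Victor
  - order 5 (Tablet): customer_id=NULL, no match -> kept with NULL
  - order 6 (Router): customer_id=NULL, no match -> kept with NULL
  - order 7 (Laptop): customer_id=2 -> matches Victor
All 7 rows appear; 2 have NULL customer.

SQL:
SELECT a.product, b.name AS customer
FROM orders a
LEFT JOIN customers b ON a.customer_id = b.id

Result:
product    | customer
-----------+---------
Phone      | Eli     
Printer    | Victor  
Headphones | Karen   
Keyboard   | Victor  
Tablet     | NULL    
Router     | NULL    
Laptop     | Victor  


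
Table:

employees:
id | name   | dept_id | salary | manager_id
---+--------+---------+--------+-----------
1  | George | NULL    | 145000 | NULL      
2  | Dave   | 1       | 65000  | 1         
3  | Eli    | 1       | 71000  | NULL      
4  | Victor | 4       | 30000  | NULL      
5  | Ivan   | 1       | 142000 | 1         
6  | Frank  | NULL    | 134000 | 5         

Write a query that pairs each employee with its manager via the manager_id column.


This is a self-join: employees is joined to a second copy of itself, matching each row's manager_id to another row's id. Use LEFT JOIN so rows with manager_id=NULL are kept.
  - employee 1 (George): manager_id=NULL -> NULL
  - employee 2 (Dave): manager_id=1 -> George
  - employee 3 (Eli): manager_id=NULL -> NULL
  - employee 4 (Victor): manager_id=NULL -> NULL
  - employee 5 (Ivan): manager_id=1 -> George
  - employee 6 (Frank): manager_id=5 -> Ivan

SQL:
SELECT a.name AS item, b.name AS manager
FROM employees a
LEFT JOIN employees b ON a.manager_id = b.id

Result:
item   | manager
-------+--------
George | NULL   
Dave   | George 
Eli    | NULL   
Victor | NULL   
Ivan   | George 
Frank  | Ivan   


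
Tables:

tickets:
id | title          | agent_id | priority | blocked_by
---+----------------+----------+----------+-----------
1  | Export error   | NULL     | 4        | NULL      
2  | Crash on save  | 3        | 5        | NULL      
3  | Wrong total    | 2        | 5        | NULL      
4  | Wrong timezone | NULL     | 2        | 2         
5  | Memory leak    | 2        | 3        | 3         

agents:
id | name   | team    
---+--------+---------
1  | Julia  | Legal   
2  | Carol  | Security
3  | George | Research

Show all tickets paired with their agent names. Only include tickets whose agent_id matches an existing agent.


INNER JOIN keeps only tickets rows whose agent_id matches an id in agents. Walk through each ticket:
  - ticket 1 (Export error): agent_id=NULL, no match -> dropped
  - ticket 2 (Crash on save): agent_id=3 -> matches George
  - ticket 3 (Wrong total): agent_id=2 -> matches Carol
  - ticket 4 (Wrong timezone): agent_id=NULL, no match -> dropped
  - ticket 5 (Memory leak): agent_id=2 -> matches Carol
So 2 of 5 rows are dropped.

SQL:
SELECT a.title, b.name AS agent
FROM tickets a
INNER JOIN agents b ON a.agent_id = b.id

Result:
title         | agent 
--------------+-------
Crash on save | George
Wrong total   | Carol 
Memory leak   | Carol 


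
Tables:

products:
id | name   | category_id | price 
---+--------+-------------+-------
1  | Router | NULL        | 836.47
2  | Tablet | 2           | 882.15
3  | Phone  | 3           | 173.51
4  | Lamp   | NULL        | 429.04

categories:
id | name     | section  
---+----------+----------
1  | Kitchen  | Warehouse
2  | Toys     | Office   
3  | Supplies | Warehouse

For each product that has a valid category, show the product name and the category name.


INNER JOIN keeps only products rows whose category_id matches an id in categories. Walk through each product:
  - product 1 (Router): category_id=NULL, no match -> dropped
  - product 2 (Tablet): category_id=2 -> matches Toys
  - product 3 (Phone): category_id=3 -> matches Supplies
  - product 4 (Lamp): category_id=NULL, no match -> dropped
So 2 of 4 rows are dropped.

SQL:
SELECT a.name, b.name AS category
FROM products a
INNER JOIN categories b ON a.category_id = b.id

Result:
name   | category
-------+---------
Tablet | Toys    
Phone  | Supplies


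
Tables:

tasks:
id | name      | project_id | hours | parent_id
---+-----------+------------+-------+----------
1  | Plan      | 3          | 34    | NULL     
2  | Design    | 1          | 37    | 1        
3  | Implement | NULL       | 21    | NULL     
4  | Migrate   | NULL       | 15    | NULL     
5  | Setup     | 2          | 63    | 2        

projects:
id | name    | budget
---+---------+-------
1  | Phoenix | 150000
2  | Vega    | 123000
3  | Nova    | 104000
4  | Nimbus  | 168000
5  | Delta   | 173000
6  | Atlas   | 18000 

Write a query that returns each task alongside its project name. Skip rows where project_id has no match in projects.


INNER JOIN keeps only tasks rows whose project_id matches an id in projects. Walk through each task:
  - task 1 (Plan): project_id=3 -> matches Nova
  - task 2 (Design): project_id=1 -> matches Phoenix
  - task 3 (Implement): project_id=NULL, no match -> dropped
  - task 4 (Migrate): project_id=NULL, no match -> dropped
  - task 5 (Setup): project_id=2 -> matches Vega
So 2 of 5 rows are dropped.

SQL:
SELECT a.name, b.name AS project
FROM tasks a
INNER JOIN projects b ON a.project_id = b.id

Result:
name   | project
-------+--------
Plan   | Nova   
Design | Phoenix
Setup  | Vega   


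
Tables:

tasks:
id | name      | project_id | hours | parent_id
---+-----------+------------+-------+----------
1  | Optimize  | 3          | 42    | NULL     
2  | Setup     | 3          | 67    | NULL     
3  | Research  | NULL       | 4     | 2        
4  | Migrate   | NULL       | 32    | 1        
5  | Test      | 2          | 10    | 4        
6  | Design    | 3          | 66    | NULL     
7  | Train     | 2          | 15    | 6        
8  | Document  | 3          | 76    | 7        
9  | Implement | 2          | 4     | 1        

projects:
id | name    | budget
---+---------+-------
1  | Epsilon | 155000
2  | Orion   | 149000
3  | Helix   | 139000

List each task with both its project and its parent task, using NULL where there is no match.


Two LEFT JOINs from the same base table tasks: one to projects via project_id, one to tasks itself via parent_id. Both are LEFT so every task is preserved.
Match against projects:
  - task 1 (Optimize): project_id=3 -> matches Helix
  - task 2 (Setup): project_id=3 -> matches Helix
  - task 3 (Research): project_id=NULL, no match -> kept with NULL
  - task 4 (Migrate): project_id=NULL, no match -> kept with NULL
  - task 5 (Test): project_id=2 -> matches Orion
  - task 6 (Design): project_id=3 -> matches Helix
  - task 7 (Train): project_id=2 -> matches Orion
  - task 8 (Document): project_id=3 -> matches Helix
  - task 9 (Implement): project_id=2 -> matches Orion
Match against tasks (self):
  - task 1 (Optimize): parent_id=NULL -> NULL
  - task 2 (Setup): parent_id=NULL -> NULL
  - task 3 (Research): parent_id=2 -> Setup
  - task 4 (Migrate): parent_id=1 -> Optimize
  - task 5 (Test): parent_id=4 -> Migrate
  - task 6 (Design): parent_id=NULL -> NULL
  - task 7 (Train): parent_id=6 -> Design
  - task 8 (Document): parent_id=7 -> Train
  - task 9 (Implement): parent_id=1 -> Optimize

SQL:
SELECT a.name, b.name AS project, c.name AS parent
FROM tasks a
LEFT JOIN projects b ON a.project_id = b.id
LEFT JOIN tasks c ON a.parent_id = c.id

Result:
name      | project | parent  
----------+---------+---------
Optimize  | Helix   | NULL    
Setup     | Helix   | NULL    
Research  | NULL    | Setup   
Migrate   | NULL    | Optimize
Test      | Orion   | Migrate 
Design    | Helix   | NULL    
Train     | Orion   | Design  
Document  | Helix   | Train   
Implement | Orion   | Optimize


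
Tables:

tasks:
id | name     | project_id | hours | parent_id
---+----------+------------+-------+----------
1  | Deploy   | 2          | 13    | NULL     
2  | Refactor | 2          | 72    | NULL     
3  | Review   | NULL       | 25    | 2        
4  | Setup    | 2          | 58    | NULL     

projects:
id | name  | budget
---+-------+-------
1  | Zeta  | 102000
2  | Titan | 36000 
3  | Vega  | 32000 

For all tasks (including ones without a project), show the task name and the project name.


LEFT JOIN keeps every row from tasks (the left table); where project_id has no match in projects, the project columns become NULL. Walk through each task:
  - task 1 (Deploy): project_id=2 -> matches Titan
  - task 2 (Refactor): project_id=2 -> matches Titan
  - task 3 (Review): project_id=NULL, no match -> kept with NULL
  - task 4 (Setup): project_id=2 -> matches Titan
All 4 rows appear; 1 has NULL project.

SQL:
SELECT a.name, b.name AS project
FROM tasks a
LEFT JOIN projects b ON a.project_id = b.id

Result:
name     | project
---------+--------
Deploy   | Titan  
Refactor | Titan  
Review   | NULL   
Setup    | Titan  


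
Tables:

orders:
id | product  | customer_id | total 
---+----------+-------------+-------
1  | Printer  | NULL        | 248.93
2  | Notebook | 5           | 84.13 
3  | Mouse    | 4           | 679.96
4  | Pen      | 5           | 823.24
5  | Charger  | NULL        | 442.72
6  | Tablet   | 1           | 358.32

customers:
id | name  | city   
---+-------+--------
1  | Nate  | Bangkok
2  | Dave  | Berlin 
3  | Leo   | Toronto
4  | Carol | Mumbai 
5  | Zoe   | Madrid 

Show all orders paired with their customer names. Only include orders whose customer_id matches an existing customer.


INNER JOIN keeps only orders rows whose customer_id matches an id in customers. Walk through each order:
  - order 1 (Printer): customer_id=NULL, no match -> dropped
  - order 2 (Notebook): customer_id=5 -> matches Zoe
  - order 3 (Mouse): customer_id=4 -> matches Carol
  - order 4 (Pen): customer_id=5 -> matches Zoe
  - order 5 (Charger): customer_id=NULL, no match -> dropped
  - order 6 (Tablet): customer_id=1 -> matches Nate
So 2 of 6 rows are dropped.

SQL:
SELECT a.product, b.name AS customer
FROM orders a
INNER JOIN customers b ON a.customer_id = b.id

Result:
product  | customer
---------+---------
Notebook | Zoe     
Mouse    | Carol   
Pen      | Zoe     
Tablet   | Nate    


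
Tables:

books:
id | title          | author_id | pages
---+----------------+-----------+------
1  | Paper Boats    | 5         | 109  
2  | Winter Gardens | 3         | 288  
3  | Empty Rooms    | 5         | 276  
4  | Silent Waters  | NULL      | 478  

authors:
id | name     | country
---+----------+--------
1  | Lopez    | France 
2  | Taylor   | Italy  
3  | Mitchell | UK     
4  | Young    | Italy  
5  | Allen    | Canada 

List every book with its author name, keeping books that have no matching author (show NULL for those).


LEFT JOIN keeps every row from books (the left table); where author_id has no match in authors, the author columns become NULL. Walk through each book:
  - book 1 (Paper Boats): author_id=5 -> matches Allen
  - book 2 (Winter Gardens): author_id=3 -> matches Mitchell
  - book 3 (Empty Rooms): author_id=5 -> matches Allen
  - book 4 (Silent Waters): author_id=NULL, no match -> kept with NULL
All 4 rows appear; 1 has NULL author.

SQL:
SELECT a.title, b.name AS author
FROM books a
LEFT JOIN authors b ON a.author_id = b.id

Result:
title          | author  
---------------+---------
Paper Boats    | Allen   
Winter Gardens | Mitchell
Empty Rooms    | Allen   
Silent Waters  | NULL    


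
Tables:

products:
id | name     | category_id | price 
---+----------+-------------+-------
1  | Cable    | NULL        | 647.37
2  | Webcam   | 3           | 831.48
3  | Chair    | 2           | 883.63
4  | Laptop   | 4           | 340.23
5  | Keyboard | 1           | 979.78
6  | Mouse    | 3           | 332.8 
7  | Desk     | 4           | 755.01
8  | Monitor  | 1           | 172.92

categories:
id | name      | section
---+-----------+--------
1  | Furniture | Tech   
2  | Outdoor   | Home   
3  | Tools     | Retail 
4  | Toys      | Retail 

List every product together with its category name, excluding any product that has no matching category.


INNER JOIN keeps only products rows whose category_id matches an id in categories. Walk through each product:
  - product 1 (Cable): category_id=NULL, no match -> dropped
  - product 2 (Webcam): category_id=3 -> matches Tools
  - product 3 (Chair): category_id=2 -> matches Outdoor
  - product 4 (Laptop): category_id=4 -> matches Toys
  - product 5 (Keyboard): category_id=1 -> matches Furniture
  - product 6 (Mouse): category_id=3 -> matches Tools
  - product 7 (Desk): category_id=4 -> matches Toys
  - product 8 (Monitor): category_id=1 -> matches Furniture
So 1 of 8 rows is dropped.

SQL:
SELECT a.name, b.name AS category
FROM products a
INNER JOIN categories b ON a.category_id = b.id

Result:
name     | category 
---------+----------
Webcam   | Tools    
Chair    | Outdoor  
Laptop   | Toys     
Keyboard | Furniture
Mouse    | Tools    
Desk     | Toys     
Monitor  | Furniture


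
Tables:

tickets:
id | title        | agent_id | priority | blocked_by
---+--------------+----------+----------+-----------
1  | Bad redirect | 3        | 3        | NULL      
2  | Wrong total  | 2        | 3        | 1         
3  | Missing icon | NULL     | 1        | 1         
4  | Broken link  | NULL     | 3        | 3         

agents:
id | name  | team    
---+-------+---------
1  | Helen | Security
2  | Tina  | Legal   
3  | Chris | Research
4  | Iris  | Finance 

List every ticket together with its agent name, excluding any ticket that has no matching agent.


INNER JOIN keeps only tickets rows whose agent_id matches an id in agents. Walk through each ticket:
  - ticket 1 (Bad redirect): agent_id=3 -> matches Chris
  - ticket 2 (Wrong total): agent_id=2 -> matches Tina
  - ticket 3 (Missing icon): agent_id=NULL, no match -> dropped
  - ticket 4 (Broken link): agent_id=NULL, no match -> dropped
So 2 of 4 rows are dropped.

SQL:
SELECT a.title, b.name AS agent
FROM tickets a
INNER JOIN agents b ON a.agent_id = b.id

Result:
title        | agent
-------------+------
Bad redirect | Chris
Wrong total  | Tina 


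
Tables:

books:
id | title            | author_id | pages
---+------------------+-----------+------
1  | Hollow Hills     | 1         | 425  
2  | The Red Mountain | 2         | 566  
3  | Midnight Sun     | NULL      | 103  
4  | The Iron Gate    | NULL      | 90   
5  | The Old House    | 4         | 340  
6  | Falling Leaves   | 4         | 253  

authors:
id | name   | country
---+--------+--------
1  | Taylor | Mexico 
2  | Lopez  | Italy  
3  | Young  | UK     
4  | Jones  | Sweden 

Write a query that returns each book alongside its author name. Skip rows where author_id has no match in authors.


INNER JOIN keeps only books rows whose author_id matches an id in authors. Walk through each book:
  - book 1 (Hollow Hills): author_id=1 -> matches Taylor
  - book 2 (The Red Mountain): author_id=2 -> matches Lopez
  - book 3 (Midnight Sun): author_id=NULL, no match -> dropped
  - book 4 (The Iron Gate): author_id=NULL, no match -> dropped
  - book 5 (The Old House): author_id=4 -> matches Jones
  - book 6 (Falling Leaves): author_id=4 -> matches Jones
So 2 of 6 rows are dropped.

SQL:
SELECT a.title, b.name AS author
FROM books a
INNER JOIN authors b ON a.author_id = b.id

Result:
title            | author
-----------------+-------
Hollow Hills     | Taylor
The Red Mountain | Lopez 
The Old House    | Jones 
Falling Leaves   | Jones 


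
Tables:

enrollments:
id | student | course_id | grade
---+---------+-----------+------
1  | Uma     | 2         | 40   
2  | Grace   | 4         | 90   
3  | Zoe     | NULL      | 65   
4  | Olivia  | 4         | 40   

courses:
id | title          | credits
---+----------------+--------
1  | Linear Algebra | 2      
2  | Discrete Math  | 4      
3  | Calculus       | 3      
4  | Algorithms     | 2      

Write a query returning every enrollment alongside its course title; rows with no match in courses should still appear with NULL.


LEFT JOIN keeps every row from enrollments (the left table); where course_id has no match in courses, the course columns become NULL. Walk through each enrollment:
  - enrollment 1 (Uma): course_id=2 -> matches Discrete Math
  - enrollment 2 (Grace): course_id=4 -> matches Algorithms
  - enrollment 3 (Zoe): course_id=NULL, no match -> kept with NULL
  - enrollment 4 (Olivia): course_id=4 -> matches Algorithms
All 4 rows appear; 1 has NULL course.

SQL:
SELECT a.student, b.title AS course
FROM enrollments a
LEFT JOIN courses b ON a.course_id = b.id

Result:
student | course       
--------+--------------
Uma     | Discrete Math
Grace   | Algorithms   
Zoe     | NULL         
Olivia  | Algorithms   


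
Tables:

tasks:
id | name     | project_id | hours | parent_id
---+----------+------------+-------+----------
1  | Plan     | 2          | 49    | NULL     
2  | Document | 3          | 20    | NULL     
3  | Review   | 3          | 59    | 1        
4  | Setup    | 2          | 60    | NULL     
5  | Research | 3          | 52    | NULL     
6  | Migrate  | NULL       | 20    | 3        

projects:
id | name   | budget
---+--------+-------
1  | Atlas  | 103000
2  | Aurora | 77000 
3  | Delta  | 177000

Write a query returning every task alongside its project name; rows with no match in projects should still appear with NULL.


LEFT JOIN keeps every row from tasks (the left table); where project_id has no match in projects, the project columns become NULL. Walk through each task:
  - task 1 (Plan): project_id=2 -> matches Aurora
  - task 2 (Document): project_id=3 -> matches Delta
  - task 3 (Review): project_id=3 -> matches Delta
  - task 4 (Setup): project_id=2 -> matches Aurora
  - task 5 (Research): project_id=3 -> matches Delta
  - task 6 (Migrate): project_id=NULL, no match -> kept with NULL
All 6 rows appear; 1 has NULL project.

SQL:
SELECT a.name, b.name AS project
FROM tasks a
LEFT JOIN projects b ON a.project_id = b.id

Result:
name     | project
---------+--------
Plan     | Aurora 
Document | Delta  
Review   | Delta  
Setup    | Aurora 
Research | Delta  
Migrate  | NULL   


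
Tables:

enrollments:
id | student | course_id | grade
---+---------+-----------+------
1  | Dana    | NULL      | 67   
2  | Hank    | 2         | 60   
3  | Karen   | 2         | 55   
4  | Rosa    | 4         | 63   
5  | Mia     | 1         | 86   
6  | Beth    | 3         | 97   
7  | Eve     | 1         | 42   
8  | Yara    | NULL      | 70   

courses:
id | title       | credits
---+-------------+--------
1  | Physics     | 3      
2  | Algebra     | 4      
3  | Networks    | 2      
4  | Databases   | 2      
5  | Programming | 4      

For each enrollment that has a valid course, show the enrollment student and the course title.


INNER JOIN keeps only enrollments rows whose course_id matches an id in courses. Walk through each enrollment:
  - enrollment 1 (Dana): course_id=NULL, no match -> dropped
  - enrollment 2 (Hank): course_id=2 -> matches Algebra
  - enrollment 3 (Karen): course_id=2 -> matches Algebra
  - enrollment 4 (Rosa): course_id=4 -> matches Databases
  - enrollment 5 (Mia): course_id=1 -> matches Physics
  - enrollment 6 (Beth): course_id=3 -> matches Networks
  - enrollment 7 (Eve): course_id=1 -> matches Physics
  - enrollment 8 (Yara): course_id=NULL, no match -> dropped
So 2 of 8 rows are dropped.

SQL:
SELECT a.student, b.title AS course
FROM enrollments a
INNER JOIN courses b ON a.course_id = b.id

Result:
student | course   
--------+----------
Hank    | Algebra  
Karen   | Algebra  
Rosa    | Databases
Mia     | Physics  
Beth    | Networks 
Eve     | Physics  


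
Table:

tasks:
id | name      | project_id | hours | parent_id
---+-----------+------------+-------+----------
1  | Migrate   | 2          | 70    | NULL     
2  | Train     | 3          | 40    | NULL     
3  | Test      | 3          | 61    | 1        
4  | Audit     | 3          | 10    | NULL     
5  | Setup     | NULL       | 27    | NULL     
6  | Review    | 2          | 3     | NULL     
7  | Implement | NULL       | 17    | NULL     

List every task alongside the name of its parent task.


This is a self-join: tasks is joined to a second copy of itself, matching each row's parent_id to another row's id. Use LEFT JOIN so rows with parent_id=NULL are kept.
  - task 1 (Migrate): parent_id=NULL -> NULL
  - task 2 (Train): parent_id=NULL -> NULL
  - task 3 (Test): parent_id=1 -> Migrate
  - task 4 (Audit): parent_id=NULL -> NULL
  - task 5 (Setup): parent_id=NULL -> NULL
  - task 6 (Review): parent_id=NULL -> NULL
  - task 7 (Implement): parent_id=NULL -> NULL

SQL:
SELECT a.name AS item, b.name AS parent
FROM tasks a
LEFT JOIN tasks b ON a.parent_id = b.id

Result:
item      | parent 
----------+--------
Migrate   | NULL   
Train     | NULL   
Test      | Migrate
Audit     | NULL   
Setup     | NULL   
Review    | NULL   
Implement | NULL   


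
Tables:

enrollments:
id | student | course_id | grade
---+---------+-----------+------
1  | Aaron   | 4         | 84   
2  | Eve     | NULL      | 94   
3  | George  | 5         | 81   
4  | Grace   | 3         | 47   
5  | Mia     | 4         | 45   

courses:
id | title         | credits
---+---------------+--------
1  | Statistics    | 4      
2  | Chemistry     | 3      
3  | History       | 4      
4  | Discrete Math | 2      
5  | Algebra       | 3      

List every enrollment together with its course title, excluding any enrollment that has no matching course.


INNER JOIN keeps only enrollments rows whose course_id matches an id in courses. Walk through each enrollment:
  - enrollment 1 (Aaron): course_id=4 -> matches Discrete Math
  - enrollment 2 (Eve): course_id=NULL, no match -> dropped
  - enrollment 3 (George): course_id=5 -> matches Algebra
  - enrollment 4 (Grace): course_id=3 -> matches History
  - enrollment 5 (Mia): course_id=4 -> matches Discrete Math
So 1 of 5 rows is dropped.

SQL:
SELECT a.student, b.title AS course
FROM enrollments a
INNER JOIN courses b ON a.course_id = b.id

Result:
student | course       
--------+--------------
Aaron   | Discrete Math
George  | Algebra      
Grace   | History      
Mia     | Discrete Math


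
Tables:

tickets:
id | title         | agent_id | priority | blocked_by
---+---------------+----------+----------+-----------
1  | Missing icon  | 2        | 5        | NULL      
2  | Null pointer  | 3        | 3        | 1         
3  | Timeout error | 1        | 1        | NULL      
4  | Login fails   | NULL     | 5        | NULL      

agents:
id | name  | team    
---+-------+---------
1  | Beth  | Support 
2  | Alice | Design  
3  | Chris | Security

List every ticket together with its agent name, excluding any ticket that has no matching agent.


INNER JOIN keeps only tickets rows whose agent_id matches an id in agents. Walk through each ticket:
  - ticket 1 (Missing icon): agent_id=2 -> matches Alice
  - ticket 2 (Null pointer): agent_id=3 -> matches Chris
  - ticket 3 (Timeout error): agent_id=1 -> matches Beth
  - ticket 4 (Login fails): agent_id=NULL, no match -> dropped
So 1 of 4 rows is dropped.

SQL:
SELECT a.title, b.name AS agent
FROM tickets a
INNER JOIN agents b ON a.agent_id = b.id

Result:
title         | agent
--------------+------
Missing icon  | Alice
Null pointer  | Chris
Timeout error | Beth 


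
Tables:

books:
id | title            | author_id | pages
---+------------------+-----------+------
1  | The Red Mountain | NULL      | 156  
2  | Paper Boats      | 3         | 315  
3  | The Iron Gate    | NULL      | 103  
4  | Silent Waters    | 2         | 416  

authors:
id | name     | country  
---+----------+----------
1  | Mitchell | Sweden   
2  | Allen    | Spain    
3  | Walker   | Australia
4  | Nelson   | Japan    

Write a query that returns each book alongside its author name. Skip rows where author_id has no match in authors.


INNER JOIN keeps only books rows whose author_id matches an id in authors. Walk through each book:
  - book 1 (The Red Mountain): author_id=NULL, no match -> dropped
  - book 2 (Paper Boats): author_id=3 -> matches Walker
  - book 3 (The Iron Gate): author_id=NULL, no match -> dropped
  - book 4 (Silent Waters): author_id=2 -> matches Allen
So 2 of 4 rows are dropped.

SQL:
SELECT a.title, b.name AS author
FROM books a
INNER JOIN authors b ON a.author_id = b.id

Result:
title         | author
--------------+-------
Paper Boats   | Walker
Silent Waters | Allen 


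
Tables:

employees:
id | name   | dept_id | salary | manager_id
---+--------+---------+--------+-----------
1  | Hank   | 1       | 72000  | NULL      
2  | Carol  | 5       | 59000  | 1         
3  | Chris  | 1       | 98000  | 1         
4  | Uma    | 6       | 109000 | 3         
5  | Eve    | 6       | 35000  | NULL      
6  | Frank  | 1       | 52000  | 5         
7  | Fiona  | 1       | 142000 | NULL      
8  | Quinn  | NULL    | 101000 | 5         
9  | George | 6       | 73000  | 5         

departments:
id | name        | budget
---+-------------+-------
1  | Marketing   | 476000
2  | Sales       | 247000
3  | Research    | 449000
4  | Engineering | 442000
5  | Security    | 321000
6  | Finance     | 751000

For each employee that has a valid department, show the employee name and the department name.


INNER JOIN keeps only employees rows whose dept_id matches an id in departments. Walk through each employee:
  - employee 1 (Hank): dept_id=1 -> matches Marketing
  - employee 2 (Carol): dept_id=5 -> matches Security
  - employee 3 (Chris): dept_id=1 -> matches Marketing
  - employee 4 (Uma): dept_id=6 -> matches Finance
  - employee 5 (Eve): dept_id=6 -> matches Finance
  - employee 6 (Frank): dept_id=1 -> matches Marketing
  - employee 7 (Fiona): dept_id=1 -> matches Marketing
  - employee 8 (Quinn): dept_id=NULL, no match -> dropped
  - employee 9 (George): dept_id=6 -> matches Finance
So 1 of 9 rows is dropped.

SQL:
SELECT a.name, b.name AS department
FROM employees a
INNER JOIN departments b ON a.dept_id = b.id

Result:
name   | department
-------+-----------
Hank   | Marketing 
Carol  | Security  
Chris  | Marketing 
Uma    | Finance   
Eve    | Finance   
Frank  | Marketing 
Fiona  | Marketing 
George | Finance   


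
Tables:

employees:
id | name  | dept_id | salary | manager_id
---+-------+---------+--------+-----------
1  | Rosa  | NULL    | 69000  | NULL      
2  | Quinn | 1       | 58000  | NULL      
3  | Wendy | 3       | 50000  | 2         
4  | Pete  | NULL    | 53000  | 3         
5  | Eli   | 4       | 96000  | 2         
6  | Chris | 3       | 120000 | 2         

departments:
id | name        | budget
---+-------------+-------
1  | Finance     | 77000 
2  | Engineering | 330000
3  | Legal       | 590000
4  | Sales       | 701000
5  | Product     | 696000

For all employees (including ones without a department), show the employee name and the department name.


LEFT JOIN keeps every row from employees (the left table); where dept_id has no match in departments, the department columns become NULL. Walk through each employee:
  - employee 1 (Rosa): dept_id=NULL, no match -> kept with NULL
  - employee 2 (Quinn): dept_id=1 -> matches Finance
  - employee 3 (Wendy): dept_id=3 -> matches Legal
  - employee 4 (Pete): dept_id=NULL, no match -> kept with NULL
  - employee 5 (Eli): dept_id=4 -> matches Sales
  - employee 6 (Chris): dept_id=3 -> matches Legal
All 6 rows appear; 2 have NULL department.

SQL:
SELECT a.name, b.name AS department
FROM employees a
LEFT JOIN departments b ON a.dept_id = b.id

Result:
name  | department
------+-----------
Rosa  | NULL      
Quinn | Finance   
Wendy | Legal     
Pete  | NULL      
Eli   | Sales     
Chris | Legal     


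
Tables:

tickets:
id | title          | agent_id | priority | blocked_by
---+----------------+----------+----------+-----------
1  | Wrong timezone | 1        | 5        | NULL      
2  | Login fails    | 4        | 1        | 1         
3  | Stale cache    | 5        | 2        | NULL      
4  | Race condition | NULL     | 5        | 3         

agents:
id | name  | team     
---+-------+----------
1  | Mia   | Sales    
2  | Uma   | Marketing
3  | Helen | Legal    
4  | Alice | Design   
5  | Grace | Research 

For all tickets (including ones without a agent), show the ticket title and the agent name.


LEFT JOIN keeps every row from tickets (the left table); where agent_id has no match in agents, the agent columns become NULL. Walk through each ticket:
  - ticket 1 (Wrong timezone): agent_id=1 -> matches Mia
  - ticket 2 (Login fails): agent_id=4 -> matches Alice
  - ticket 3 (Stale cache): agent_id=5 -> matches Grace
  - ticket 4 (Race condition): agent_id=NULL, no match -> kept with NULL
All 4 rows appear; 1 has NULL agent.

SQL:
SELECT a.title, b.name AS agent
FROM tickets a
LEFT JOIN agents b ON a.agent_id = b.id

Result:
title          | agent
---------------+------
Wrong timezone | Mia  
Login fails    | Alice
Stale cache    | Grace
Race condition | NULL 


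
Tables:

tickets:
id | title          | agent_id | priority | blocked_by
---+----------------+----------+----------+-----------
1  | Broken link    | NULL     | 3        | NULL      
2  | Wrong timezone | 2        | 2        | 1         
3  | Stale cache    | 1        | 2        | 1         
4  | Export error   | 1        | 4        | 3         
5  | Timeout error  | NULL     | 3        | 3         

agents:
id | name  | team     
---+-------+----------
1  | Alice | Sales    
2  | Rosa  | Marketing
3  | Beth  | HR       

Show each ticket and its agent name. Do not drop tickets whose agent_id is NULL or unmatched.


LEFT JOIN keeps every row from tickets (the left table); where agent_id has no match in agents, the agent columns become NULL. Walk through each ticket:
  - ticket 1 (Broken link): agent_id=NULL, no match -> kept with NULL
  - ticket 2 (Wrong timezone): agent_id=2 -> matches Rosa
  - ticket 3 (Stale cache): agent_id=1 -> matches Alice
  - ticket 4 (Export error): agent_id=1 -> matches Alice
  - ticket 5 (Timeout error): agent_id=NULL, no match -> kept with NULL
All 5 rows appear; 2 have NULL agent.

SQL:
SELECT a.title, b.name AS agent
FROM tickets a
LEFT JOIN agents b ON a.agent_id = b.id

Result:
title          | agent
---------------+------
Broken link    | NULL 
Wrong timezone | Rosa 
Stale cache    | Alice
Export error   | Alice
Timeout error  | NULL 


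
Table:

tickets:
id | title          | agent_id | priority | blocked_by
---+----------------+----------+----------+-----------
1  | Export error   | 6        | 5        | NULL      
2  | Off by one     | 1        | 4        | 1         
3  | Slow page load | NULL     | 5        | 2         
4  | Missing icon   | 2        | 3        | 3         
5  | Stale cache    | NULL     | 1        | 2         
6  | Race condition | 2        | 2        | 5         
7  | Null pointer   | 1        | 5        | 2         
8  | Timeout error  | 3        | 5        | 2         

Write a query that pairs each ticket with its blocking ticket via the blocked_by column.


This is a self-join: tickets is joined to a second copy of itself, matching each row's blocked_by to another row's id. Use LEFT JOIN so rows with blocked_by=NULL are kept.
  - ticket 1 (Export error): blocked_by=NULL -> NULL
  - ticket 2 (Off by one): blocked_by=1 -> Export error
  - ticket 3 (Slow page load): blocked_by=2 -> Off by one
  - ticket 4 (Missing icon): blocked_by=3 -> Slow page load
  - ticket 5 (Stale cache): blocked_by=2 -> Off by one
  - ticket 6 (Race condition): blocked_by=5 -> Stale cache
  - ticket 7 (Null pointer): blocked_by=2 -> Off by one
  - ticket 8 (Timeout error): blocked_by=2 -> Off by one

SQL:
SELECT a.title AS item, b.title AS blocked_by
FROM tickets a
LEFT JOIN tickets b ON a.blocked_by = b.id

Result:
item           | blocked_by    
---------------+---------------
Export error   | NULL          
Off by one     | Export error  
Slow page load | Off by one    
Missing icon   | Slow page load
Stale cache    | Off by one    
Race condition | Stale cache   
Null pointer   | Off by one    
Timeout error  | Off by one    


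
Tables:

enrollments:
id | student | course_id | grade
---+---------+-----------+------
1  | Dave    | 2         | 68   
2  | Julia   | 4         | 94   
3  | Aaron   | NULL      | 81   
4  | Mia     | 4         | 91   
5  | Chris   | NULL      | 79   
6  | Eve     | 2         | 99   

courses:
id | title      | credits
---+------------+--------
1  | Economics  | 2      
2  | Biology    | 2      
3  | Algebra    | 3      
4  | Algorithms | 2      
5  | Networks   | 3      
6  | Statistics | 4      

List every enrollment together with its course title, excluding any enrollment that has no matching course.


INNER JOIN keeps only enrollments rows whose course_id matches an id in courses. Walk through each enrollment:
  - enrollment 1 (Dave): course_id=2 -> matches Biology
  - enrollment 2 (Julia): course_id=4 -> matches Algorithms
  - enrollment 3 (Aaron): course_id=NULL, no match -> dropped
  - enrollment 4 (Mia): course_id=4 -> matches Algorithms
  - enrollment 5 (Chris): course_id=NULL, no match -> dropped
  - enrollment 6 (Eve): course_id=2 -> matches Biology
So 2 of 6 rows are dropped.

SQL:
SELECT a.student, b.title AS course
FROM enrollments a
INNER JOIN courses b ON a.course_id = b.id

Result:
student | course    
--------+-----------
Dave    | Biology   
Julia   | Algorithms
Mia     | Algorithms
Eve     | Biology   


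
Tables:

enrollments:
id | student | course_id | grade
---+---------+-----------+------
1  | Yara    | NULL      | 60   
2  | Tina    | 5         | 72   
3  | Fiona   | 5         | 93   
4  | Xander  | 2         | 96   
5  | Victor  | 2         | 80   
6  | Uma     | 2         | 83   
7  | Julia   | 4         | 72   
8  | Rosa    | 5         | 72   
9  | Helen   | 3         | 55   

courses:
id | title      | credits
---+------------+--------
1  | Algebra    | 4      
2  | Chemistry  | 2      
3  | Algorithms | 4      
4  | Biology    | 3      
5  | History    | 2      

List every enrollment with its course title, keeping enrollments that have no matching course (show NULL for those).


LEFT JOIN keeps every row from enrollments (the left table); where course_id has no match in courses, the course columns become NULL. Walk through each enrollment:
  - enrollment 1 (Yara): course_id=NULL, no match -> kept with NULL
  - enrollment 2 (Tina): course_id=5 -> matches History
  - enrollment 3 (Fiona): course_id=5 -> matches History
  - enrollment 4 (Xander): course_id=2 -> matches Chemistry
  - enrollment 5 (Victor): course_id=2 -> matches Chemistry
  - enrollment 6 (Uma): course_id=2 -> matches Chemistry
  - enrollment 7 (Julia): course_id=4 -> matches Biology
  - enrollment 8 (Rosa): course_id=5 -> matches History
  - enrollment 9 (Helen): course_id=3 -> matches Algorithms
All 9 rows appear; 1 has NULL course.

SQL:
SELECT a.student, b.title AS course
FROM enrollments a
LEFT JOIN courses b ON a.course_id = b.id

Result:
student | course    
--------+-----------
Yara    | NULL      
Tina    | History   
Fiona   | History   
Xander  | Chemistry 
Victor  | Chemistry 
Uma     | Chemistry 
Julia   | Biology   
Rosa    | History   
Helen   | Algorithms


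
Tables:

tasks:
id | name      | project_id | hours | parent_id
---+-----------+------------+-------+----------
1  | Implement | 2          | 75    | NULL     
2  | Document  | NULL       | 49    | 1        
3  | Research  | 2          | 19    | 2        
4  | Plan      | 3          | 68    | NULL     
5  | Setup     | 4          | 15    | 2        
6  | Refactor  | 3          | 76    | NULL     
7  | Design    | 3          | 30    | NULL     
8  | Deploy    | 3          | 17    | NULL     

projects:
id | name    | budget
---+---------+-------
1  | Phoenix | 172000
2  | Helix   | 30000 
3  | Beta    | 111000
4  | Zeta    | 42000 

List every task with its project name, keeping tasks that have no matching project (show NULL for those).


LEFT JOIN keeps every row from tasks (the left table); where project_id has no match in projects, the project columns become NULL. Walk through each task:
  - task 1 (Implement): project_id=2 -> matches Helix
  - task 2 (Document): project_id=NULL, no match -> kept with NULL
  - task 3 (Research): project_id=2 -> matches Helix
  - task 4 (Plan): project_id=3 -> matches Beta
  - task 5 (Setup): project_id=4 -> matches Zeta
  - task 6 (Refactor): project_id=3 -> matches Beta
  - task 7 (Design): project_id=3 -> matches Beta
  - task 8 (Deploy): project_id=3 -> matches Beta
All 8 rows appear; 1 has NULL project.

SQL:
SELECT a.name, b.name AS project
FROM tasks a
LEFT JOIN projects b ON a.project_id = b.id

Result:
name      | project
----------+--------
Implement | Helix  
Document  | NULL   
Research  | Helix  
Plan      | Beta   
Setup     | Zeta   
Refactor  | Beta   
Design    | Beta   
Deploy    | Beta   


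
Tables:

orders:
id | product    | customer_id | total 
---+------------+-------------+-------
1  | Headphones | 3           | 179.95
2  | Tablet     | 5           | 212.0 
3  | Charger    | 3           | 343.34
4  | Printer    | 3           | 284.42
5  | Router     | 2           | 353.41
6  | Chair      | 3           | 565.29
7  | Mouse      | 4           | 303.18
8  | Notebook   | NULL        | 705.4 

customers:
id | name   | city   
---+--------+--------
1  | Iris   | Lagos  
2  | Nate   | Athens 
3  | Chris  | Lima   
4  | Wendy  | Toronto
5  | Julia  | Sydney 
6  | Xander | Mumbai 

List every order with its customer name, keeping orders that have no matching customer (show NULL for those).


LEFT JOIN keeps every row from orders (the left table); where customer_id has no match in customers, the customer columns become NULL. Walk through each order:
  - order 1 (Headphones): customer_id=3 -> matches Chris
  - order 2 (Tablet): customer_id=5 -> matches Julia
  - order 3 (Charger): customer_id=3 -> matches Chris
  - order 4 (Printer): customer_id=3 -> matches Chris
  - order 5 (Router): customer_id=2 -> matches Nate
  - order 6 (Chair): customer_id=3 -> matches Chris
  - order 7 (Mouse): customer_id=4 -> matches Wendy
  - order 8 (Notebook): customer_id=NULL, no match -> kept with NULL
All 8 rows appear; 1 has NULL customer.

SQL:
SELECT a.product, b.name AS customer
FROM orders a
LEFT JOIN customers b ON a.customer_id = b.id

Result:
product    | customer
-----------+---------
Headphones | Chris   
Tablet     | Julia   
Charger    | Chris   
Printer    | Chris   
Router     | Nate    
Chair      | Chris   
Mouse      | Wendy   
Notebook   | NULL    
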